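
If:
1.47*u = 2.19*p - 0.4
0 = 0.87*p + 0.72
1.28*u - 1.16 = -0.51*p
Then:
No Solution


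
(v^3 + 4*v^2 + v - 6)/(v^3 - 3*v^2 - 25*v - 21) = (v^2 + v - 2)/(v^2 - 6*v - 7)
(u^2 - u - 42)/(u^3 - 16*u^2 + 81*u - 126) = (u + 6)/(u^2 - 9*u + 18)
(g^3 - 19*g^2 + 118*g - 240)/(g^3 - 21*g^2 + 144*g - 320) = (g - 6)/(g - 8)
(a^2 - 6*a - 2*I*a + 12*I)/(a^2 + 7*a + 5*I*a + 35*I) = (a^2 - 2*a*(3 + I) + 12*I)/(a^2 + a*(7 + 5*I) + 35*I)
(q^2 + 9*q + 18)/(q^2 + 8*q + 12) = (q + 3)/(q + 2)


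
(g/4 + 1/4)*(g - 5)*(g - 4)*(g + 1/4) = g^4/4 - 31*g^3/16 + 9*g^2/4 + 91*g/16 + 5/4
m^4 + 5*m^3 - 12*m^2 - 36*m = m*(m - 3)*(m + 2)*(m + 6)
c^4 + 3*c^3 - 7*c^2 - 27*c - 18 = (c - 3)*(c + 1)*(c + 2)*(c + 3)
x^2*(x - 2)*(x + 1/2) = x^4 - 3*x^3/2 - x^2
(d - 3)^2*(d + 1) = d^3 - 5*d^2 + 3*d + 9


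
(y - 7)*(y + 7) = y^2 - 49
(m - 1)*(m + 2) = m^2 + m - 2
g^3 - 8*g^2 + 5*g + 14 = (g - 7)*(g - 2)*(g + 1)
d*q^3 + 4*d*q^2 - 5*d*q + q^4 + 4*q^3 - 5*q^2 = q*(d + q)*(q - 1)*(q + 5)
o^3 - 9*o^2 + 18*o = o*(o - 6)*(o - 3)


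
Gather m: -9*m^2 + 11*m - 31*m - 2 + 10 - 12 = -9*m^2 - 20*m - 4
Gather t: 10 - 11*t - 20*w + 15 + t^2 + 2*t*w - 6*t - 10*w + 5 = t^2 + t*(2*w - 17) - 30*w + 30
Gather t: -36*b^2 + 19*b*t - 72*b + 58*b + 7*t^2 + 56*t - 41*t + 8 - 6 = -36*b^2 - 14*b + 7*t^2 + t*(19*b + 15) + 2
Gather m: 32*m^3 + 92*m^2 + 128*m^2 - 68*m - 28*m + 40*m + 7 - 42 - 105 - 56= 32*m^3 + 220*m^2 - 56*m - 196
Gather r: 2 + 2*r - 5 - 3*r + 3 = -r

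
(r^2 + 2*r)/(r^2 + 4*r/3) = 3*(r + 2)/(3*r + 4)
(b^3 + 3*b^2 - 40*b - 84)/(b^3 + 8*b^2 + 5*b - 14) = (b - 6)/(b - 1)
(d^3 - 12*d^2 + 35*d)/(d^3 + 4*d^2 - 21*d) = (d^2 - 12*d + 35)/(d^2 + 4*d - 21)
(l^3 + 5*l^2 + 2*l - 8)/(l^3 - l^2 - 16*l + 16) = (l + 2)/(l - 4)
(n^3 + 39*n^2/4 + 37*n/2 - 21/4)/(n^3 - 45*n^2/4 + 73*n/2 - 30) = (4*n^3 + 39*n^2 + 74*n - 21)/(4*n^3 - 45*n^2 + 146*n - 120)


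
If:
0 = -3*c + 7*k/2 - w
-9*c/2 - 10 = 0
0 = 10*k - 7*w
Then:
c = -20/9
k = -280/87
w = -400/87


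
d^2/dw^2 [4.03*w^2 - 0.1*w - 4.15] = 8.06000000000000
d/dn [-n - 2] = -1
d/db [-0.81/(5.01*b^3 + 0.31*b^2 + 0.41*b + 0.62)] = (12.1743*b^2 + 0.5022*b + 0.3321)/(5.01*b^3 + 0.31*b^2 + 0.41*b + 0.62)^2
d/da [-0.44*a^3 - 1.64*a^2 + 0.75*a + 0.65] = -1.32*a^2 - 3.28*a + 0.75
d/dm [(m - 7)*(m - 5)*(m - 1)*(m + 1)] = 4*m^3 - 36*m^2 + 68*m + 12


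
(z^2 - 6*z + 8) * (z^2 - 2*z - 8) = z^4 - 8*z^3 + 12*z^2 + 32*z - 64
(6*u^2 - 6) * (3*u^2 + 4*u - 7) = 18*u^4 + 24*u^3 - 60*u^2 - 24*u + 42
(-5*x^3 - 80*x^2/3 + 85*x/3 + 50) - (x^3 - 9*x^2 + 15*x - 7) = -6*x^3 - 53*x^2/3 + 40*x/3 + 57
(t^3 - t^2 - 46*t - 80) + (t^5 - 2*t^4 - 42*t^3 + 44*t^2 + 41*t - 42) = t^5 - 2*t^4 - 41*t^3 + 43*t^2 - 5*t - 122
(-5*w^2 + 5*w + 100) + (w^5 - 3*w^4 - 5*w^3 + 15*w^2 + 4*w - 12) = w^5 - 3*w^4 - 5*w^3 + 10*w^2 + 9*w + 88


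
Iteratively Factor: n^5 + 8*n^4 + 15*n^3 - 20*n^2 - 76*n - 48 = (n + 4)*(n^4 + 4*n^3 - n^2 - 16*n - 12) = (n + 2)*(n + 4)*(n^3 + 2*n^2 - 5*n - 6) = (n + 2)*(n + 3)*(n + 4)*(n^2 - n - 2) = (n + 1)*(n + 2)*(n + 3)*(n + 4)*(n - 2)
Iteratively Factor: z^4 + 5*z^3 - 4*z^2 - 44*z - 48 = (z - 3)*(z^3 + 8*z^2 + 20*z + 16) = (z - 3)*(z + 2)*(z^2 + 6*z + 8) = (z - 3)*(z + 2)*(z + 4)*(z + 2)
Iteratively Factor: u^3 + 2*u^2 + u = (u + 1)*(u^2 + u) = (u + 1)^2*(u)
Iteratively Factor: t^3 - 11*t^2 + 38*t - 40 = (t - 4)*(t^2 - 7*t + 10) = (t - 5)*(t - 4)*(t - 2)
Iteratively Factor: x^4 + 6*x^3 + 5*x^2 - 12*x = (x + 4)*(x^3 + 2*x^2 - 3*x) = (x + 3)*(x + 4)*(x^2 - x) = x*(x + 3)*(x + 4)*(x - 1)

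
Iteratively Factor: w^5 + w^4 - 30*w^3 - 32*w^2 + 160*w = (w + 4)*(w^4 - 3*w^3 - 18*w^2 + 40*w) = (w - 5)*(w + 4)*(w^3 + 2*w^2 - 8*w) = (w - 5)*(w + 4)^2*(w^2 - 2*w) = w*(w - 5)*(w + 4)^2*(w - 2)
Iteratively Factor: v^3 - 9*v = (v - 3)*(v^2 + 3*v) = (v - 3)*(v + 3)*(v)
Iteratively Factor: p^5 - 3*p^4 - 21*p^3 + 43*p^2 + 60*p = (p + 1)*(p^4 - 4*p^3 - 17*p^2 + 60*p) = (p - 5)*(p + 1)*(p^3 + p^2 - 12*p) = (p - 5)*(p + 1)*(p + 4)*(p^2 - 3*p) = (p - 5)*(p - 3)*(p + 1)*(p + 4)*(p)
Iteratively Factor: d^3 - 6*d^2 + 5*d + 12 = (d + 1)*(d^2 - 7*d + 12) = (d - 3)*(d + 1)*(d - 4)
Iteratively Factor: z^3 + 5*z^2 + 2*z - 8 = (z + 2)*(z^2 + 3*z - 4) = (z + 2)*(z + 4)*(z - 1)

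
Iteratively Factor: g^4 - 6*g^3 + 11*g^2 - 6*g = (g)*(g^3 - 6*g^2 + 11*g - 6) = g*(g - 2)*(g^2 - 4*g + 3) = g*(g - 3)*(g - 2)*(g - 1)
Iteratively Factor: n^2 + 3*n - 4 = (n + 4)*(n - 1)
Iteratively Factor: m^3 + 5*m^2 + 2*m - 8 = (m + 4)*(m^2 + m - 2) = (m - 1)*(m + 4)*(m + 2)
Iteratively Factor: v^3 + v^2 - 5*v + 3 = (v - 1)*(v^2 + 2*v - 3) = (v - 1)^2*(v + 3)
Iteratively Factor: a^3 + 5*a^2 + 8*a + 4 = (a + 1)*(a^2 + 4*a + 4) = (a + 1)*(a + 2)*(a + 2)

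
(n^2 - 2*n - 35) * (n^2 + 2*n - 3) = n^4 - 42*n^2 - 64*n + 105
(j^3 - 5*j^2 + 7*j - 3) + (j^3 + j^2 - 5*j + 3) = 2*j^3 - 4*j^2 + 2*j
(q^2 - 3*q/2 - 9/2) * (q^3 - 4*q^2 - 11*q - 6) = q^5 - 11*q^4/2 - 19*q^3/2 + 57*q^2/2 + 117*q/2 + 27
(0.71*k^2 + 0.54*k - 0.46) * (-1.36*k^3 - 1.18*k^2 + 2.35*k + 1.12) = -0.9656*k^5 - 1.5722*k^4 + 1.6569*k^3 + 2.607*k^2 - 0.4762*k - 0.5152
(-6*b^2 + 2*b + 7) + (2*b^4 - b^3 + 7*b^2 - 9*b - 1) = 2*b^4 - b^3 + b^2 - 7*b + 6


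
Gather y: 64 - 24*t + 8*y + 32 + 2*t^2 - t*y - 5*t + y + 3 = 2*t^2 - 29*t + y*(9 - t) + 99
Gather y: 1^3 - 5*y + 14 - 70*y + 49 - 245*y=64 - 320*y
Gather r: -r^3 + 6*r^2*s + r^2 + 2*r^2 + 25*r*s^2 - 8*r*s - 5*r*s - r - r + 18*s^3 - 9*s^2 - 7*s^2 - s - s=-r^3 + r^2*(6*s + 3) + r*(25*s^2 - 13*s - 2) + 18*s^3 - 16*s^2 - 2*s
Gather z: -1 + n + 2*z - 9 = n + 2*z - 10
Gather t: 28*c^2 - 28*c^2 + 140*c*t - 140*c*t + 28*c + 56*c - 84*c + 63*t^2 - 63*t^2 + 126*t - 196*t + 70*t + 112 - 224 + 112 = 0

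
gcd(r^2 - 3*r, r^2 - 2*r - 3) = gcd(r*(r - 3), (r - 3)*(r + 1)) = r - 3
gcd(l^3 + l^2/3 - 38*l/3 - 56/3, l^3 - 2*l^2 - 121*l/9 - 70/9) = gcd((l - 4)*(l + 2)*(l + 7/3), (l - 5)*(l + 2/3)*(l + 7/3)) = l + 7/3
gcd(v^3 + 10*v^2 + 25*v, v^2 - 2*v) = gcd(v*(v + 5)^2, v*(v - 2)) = v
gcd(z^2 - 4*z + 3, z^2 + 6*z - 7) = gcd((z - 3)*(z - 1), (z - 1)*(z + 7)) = z - 1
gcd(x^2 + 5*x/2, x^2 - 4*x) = x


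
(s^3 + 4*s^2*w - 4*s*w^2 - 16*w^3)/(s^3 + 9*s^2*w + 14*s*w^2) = (s^2 + 2*s*w - 8*w^2)/(s*(s + 7*w))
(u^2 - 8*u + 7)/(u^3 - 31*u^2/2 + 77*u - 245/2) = 2*(u - 1)/(2*u^2 - 17*u + 35)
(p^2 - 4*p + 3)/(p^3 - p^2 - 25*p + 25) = (p - 3)/(p^2 - 25)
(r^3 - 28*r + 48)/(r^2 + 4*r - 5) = (r^3 - 28*r + 48)/(r^2 + 4*r - 5)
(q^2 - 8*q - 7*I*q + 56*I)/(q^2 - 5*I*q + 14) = (q - 8)/(q + 2*I)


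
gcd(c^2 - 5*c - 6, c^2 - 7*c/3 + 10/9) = 1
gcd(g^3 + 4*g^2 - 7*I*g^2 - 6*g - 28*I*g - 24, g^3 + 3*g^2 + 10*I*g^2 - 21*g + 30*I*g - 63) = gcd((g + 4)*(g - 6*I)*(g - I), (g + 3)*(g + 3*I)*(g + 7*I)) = 1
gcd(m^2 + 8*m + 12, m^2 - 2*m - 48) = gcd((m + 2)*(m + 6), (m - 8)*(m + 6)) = m + 6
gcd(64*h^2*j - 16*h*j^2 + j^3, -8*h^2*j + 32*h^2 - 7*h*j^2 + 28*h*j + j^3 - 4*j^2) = 8*h - j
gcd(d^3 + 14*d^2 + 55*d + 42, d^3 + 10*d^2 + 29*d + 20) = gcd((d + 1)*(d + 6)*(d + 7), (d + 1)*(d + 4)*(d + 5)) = d + 1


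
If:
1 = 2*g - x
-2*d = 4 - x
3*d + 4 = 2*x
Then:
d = -4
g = -3/2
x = -4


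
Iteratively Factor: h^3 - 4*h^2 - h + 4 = (h + 1)*(h^2 - 5*h + 4) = (h - 4)*(h + 1)*(h - 1)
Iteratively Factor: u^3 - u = (u - 1)*(u^2 + u) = u*(u - 1)*(u + 1)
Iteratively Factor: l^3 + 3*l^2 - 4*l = (l - 1)*(l^2 + 4*l) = (l - 1)*(l + 4)*(l)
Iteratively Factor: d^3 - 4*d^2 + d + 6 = (d + 1)*(d^2 - 5*d + 6) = (d - 3)*(d + 1)*(d - 2)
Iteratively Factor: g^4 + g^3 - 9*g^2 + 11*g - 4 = (g + 4)*(g^3 - 3*g^2 + 3*g - 1) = (g - 1)*(g + 4)*(g^2 - 2*g + 1) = (g - 1)^2*(g + 4)*(g - 1)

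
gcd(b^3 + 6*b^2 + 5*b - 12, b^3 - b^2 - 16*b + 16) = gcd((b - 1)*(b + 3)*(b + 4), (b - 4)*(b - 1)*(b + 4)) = b^2 + 3*b - 4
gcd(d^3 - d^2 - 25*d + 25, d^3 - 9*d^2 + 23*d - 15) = d^2 - 6*d + 5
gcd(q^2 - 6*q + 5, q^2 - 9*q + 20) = q - 5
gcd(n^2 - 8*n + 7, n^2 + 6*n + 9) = 1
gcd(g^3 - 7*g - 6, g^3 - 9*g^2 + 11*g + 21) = g^2 - 2*g - 3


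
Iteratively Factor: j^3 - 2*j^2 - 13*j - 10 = (j - 5)*(j^2 + 3*j + 2) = (j - 5)*(j + 1)*(j + 2)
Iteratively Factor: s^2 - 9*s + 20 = (s - 4)*(s - 5)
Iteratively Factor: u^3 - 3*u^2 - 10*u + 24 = (u - 4)*(u^2 + u - 6) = (u - 4)*(u - 2)*(u + 3)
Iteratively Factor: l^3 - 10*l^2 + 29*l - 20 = (l - 4)*(l^2 - 6*l + 5) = (l - 5)*(l - 4)*(l - 1)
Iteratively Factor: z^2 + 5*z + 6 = (z + 3)*(z + 2)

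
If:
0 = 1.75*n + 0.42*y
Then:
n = -0.24*y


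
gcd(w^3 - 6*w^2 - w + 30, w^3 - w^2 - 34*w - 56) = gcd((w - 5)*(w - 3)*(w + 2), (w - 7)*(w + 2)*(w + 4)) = w + 2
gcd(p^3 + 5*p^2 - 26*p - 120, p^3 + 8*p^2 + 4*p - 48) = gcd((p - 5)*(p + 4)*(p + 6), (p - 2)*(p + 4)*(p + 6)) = p^2 + 10*p + 24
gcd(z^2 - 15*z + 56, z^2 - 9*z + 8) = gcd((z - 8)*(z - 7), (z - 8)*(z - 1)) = z - 8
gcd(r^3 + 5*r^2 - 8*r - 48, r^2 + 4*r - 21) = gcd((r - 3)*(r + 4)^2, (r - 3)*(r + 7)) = r - 3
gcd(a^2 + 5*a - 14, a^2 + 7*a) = a + 7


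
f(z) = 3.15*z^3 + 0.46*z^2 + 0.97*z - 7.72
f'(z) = 9.45*z^2 + 0.92*z + 0.97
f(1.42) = 3.60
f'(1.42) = 21.33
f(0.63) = -6.14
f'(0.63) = 5.30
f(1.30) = 1.24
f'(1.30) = 18.14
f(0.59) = -6.34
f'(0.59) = 4.80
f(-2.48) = -55.34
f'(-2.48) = 56.81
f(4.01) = 206.68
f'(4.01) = 156.62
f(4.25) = 246.52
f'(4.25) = 175.57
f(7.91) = 1587.71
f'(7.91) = 599.52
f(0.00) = -7.72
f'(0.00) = 0.97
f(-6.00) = -677.38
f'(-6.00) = 335.65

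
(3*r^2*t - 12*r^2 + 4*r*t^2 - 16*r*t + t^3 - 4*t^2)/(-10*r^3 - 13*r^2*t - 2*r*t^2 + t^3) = (-3*r*t + 12*r - t^2 + 4*t)/(10*r^2 + 3*r*t - t^2)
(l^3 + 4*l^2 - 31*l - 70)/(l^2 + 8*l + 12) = (l^2 + 2*l - 35)/(l + 6)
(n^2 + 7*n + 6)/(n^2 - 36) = (n + 1)/(n - 6)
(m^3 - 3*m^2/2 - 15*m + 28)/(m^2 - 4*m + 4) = (m^2 + m/2 - 14)/(m - 2)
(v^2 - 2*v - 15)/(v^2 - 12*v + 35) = (v + 3)/(v - 7)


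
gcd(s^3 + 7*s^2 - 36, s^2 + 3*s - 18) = s + 6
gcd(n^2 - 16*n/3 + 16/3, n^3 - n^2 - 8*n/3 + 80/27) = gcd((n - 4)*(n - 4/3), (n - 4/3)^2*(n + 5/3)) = n - 4/3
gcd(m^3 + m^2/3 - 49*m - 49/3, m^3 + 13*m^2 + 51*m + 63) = m + 7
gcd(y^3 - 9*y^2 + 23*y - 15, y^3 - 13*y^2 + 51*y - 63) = y - 3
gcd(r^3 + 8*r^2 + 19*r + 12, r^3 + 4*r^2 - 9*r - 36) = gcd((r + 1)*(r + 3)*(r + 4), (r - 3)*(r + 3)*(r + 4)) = r^2 + 7*r + 12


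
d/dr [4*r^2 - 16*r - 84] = 8*r - 16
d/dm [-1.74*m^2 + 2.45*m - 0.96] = 2.45 - 3.48*m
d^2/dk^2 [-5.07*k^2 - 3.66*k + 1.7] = -10.1400000000000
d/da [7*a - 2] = 7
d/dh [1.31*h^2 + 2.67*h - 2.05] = 2.62*h + 2.67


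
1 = 1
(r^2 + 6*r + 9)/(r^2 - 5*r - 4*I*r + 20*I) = (r^2 + 6*r + 9)/(r^2 - 5*r - 4*I*r + 20*I)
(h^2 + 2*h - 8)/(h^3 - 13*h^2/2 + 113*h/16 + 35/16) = 16*(h^2 + 2*h - 8)/(16*h^3 - 104*h^2 + 113*h + 35)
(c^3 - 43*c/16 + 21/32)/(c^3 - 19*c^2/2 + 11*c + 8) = (32*c^3 - 86*c + 21)/(16*(2*c^3 - 19*c^2 + 22*c + 16))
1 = 1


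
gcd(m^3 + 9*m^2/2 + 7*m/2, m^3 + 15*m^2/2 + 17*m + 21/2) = m^2 + 9*m/2 + 7/2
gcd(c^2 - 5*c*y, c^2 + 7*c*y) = c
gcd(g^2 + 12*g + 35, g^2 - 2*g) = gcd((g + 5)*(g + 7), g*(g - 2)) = 1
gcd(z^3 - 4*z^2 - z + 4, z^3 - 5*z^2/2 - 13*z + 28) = z - 4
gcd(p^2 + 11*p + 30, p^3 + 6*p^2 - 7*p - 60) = p + 5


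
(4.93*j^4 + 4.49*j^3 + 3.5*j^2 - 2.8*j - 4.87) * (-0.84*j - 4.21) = -4.1412*j^5 - 24.5269*j^4 - 21.8429*j^3 - 12.383*j^2 + 15.8788*j + 20.5027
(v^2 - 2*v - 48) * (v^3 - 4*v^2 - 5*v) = v^5 - 6*v^4 - 45*v^3 + 202*v^2 + 240*v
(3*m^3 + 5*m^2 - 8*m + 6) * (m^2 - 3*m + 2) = 3*m^5 - 4*m^4 - 17*m^3 + 40*m^2 - 34*m + 12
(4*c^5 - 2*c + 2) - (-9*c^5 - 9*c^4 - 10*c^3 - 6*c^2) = 13*c^5 + 9*c^4 + 10*c^3 + 6*c^2 - 2*c + 2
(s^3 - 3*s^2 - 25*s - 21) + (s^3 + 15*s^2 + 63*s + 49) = 2*s^3 + 12*s^2 + 38*s + 28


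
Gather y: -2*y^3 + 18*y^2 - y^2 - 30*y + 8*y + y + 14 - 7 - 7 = -2*y^3 + 17*y^2 - 21*y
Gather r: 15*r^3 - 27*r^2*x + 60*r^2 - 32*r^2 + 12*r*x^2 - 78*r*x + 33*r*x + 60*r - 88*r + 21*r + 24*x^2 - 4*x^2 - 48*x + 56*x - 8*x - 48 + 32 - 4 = 15*r^3 + r^2*(28 - 27*x) + r*(12*x^2 - 45*x - 7) + 20*x^2 - 20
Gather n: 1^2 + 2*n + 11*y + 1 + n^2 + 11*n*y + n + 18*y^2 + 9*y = n^2 + n*(11*y + 3) + 18*y^2 + 20*y + 2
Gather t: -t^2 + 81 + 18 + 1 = 100 - t^2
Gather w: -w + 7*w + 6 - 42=6*w - 36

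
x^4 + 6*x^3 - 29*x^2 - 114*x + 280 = (x - 4)*(x - 2)*(x + 5)*(x + 7)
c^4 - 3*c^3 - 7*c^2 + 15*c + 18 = (c - 3)^2*(c + 1)*(c + 2)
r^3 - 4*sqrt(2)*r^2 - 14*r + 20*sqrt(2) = (r - 5*sqrt(2))*(r - sqrt(2))*(r + 2*sqrt(2))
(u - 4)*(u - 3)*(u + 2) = u^3 - 5*u^2 - 2*u + 24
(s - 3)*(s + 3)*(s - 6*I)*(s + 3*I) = s^4 - 3*I*s^3 + 9*s^2 + 27*I*s - 162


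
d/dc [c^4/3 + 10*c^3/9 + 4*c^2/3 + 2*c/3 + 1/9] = 4*c^3/3 + 10*c^2/3 + 8*c/3 + 2/3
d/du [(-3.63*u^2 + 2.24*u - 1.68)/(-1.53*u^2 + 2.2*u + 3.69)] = (-4.5588*u^2 - 31.9302*u + 11.9616)/(2.3409*u^4 - 6.732*u^3 - 6.4514*u^2 + 16.236*u + 13.6161)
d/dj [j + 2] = 1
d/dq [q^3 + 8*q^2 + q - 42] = 3*q^2 + 16*q + 1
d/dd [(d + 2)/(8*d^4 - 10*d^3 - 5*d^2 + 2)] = (8*d^4 - 10*d^3 - 5*d^2 + 2*d*(d + 2)*(-16*d^2 + 15*d + 5) + 2)/(8*d^4 - 10*d^3 - 5*d^2 + 2)^2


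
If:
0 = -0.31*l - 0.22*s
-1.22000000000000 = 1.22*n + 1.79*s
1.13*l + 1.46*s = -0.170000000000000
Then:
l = 0.18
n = -0.62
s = -0.26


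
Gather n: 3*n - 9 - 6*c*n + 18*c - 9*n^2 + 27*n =18*c - 9*n^2 + n*(30 - 6*c) - 9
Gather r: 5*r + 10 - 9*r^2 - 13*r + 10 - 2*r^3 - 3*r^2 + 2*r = -2*r^3 - 12*r^2 - 6*r + 20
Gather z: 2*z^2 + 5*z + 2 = 2*z^2 + 5*z + 2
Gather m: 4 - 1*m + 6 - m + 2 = 12 - 2*m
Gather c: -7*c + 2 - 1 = 1 - 7*c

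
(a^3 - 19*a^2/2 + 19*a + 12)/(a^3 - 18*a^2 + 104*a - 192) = (a + 1/2)/(a - 8)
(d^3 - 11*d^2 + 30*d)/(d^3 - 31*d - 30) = d*(d - 5)/(d^2 + 6*d + 5)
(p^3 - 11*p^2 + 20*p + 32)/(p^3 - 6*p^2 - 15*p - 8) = (p - 4)/(p + 1)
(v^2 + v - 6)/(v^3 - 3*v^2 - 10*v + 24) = 1/(v - 4)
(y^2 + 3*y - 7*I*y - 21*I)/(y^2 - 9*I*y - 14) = (y + 3)/(y - 2*I)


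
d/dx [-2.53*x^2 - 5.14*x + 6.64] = -5.06*x - 5.14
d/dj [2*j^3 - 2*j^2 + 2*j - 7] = 6*j^2 - 4*j + 2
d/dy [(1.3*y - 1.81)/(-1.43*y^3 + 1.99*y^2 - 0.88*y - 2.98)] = (3.718*y^3 - 10.3519*y^2 + 7.2038*y - 5.4668)/(2.0449*y^6 - 5.6914*y^5 + 6.4769*y^4 + 5.0204*y^3 - 11.086*y^2 + 5.2448*y + 8.8804)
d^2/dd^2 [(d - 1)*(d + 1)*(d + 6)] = 6*d + 12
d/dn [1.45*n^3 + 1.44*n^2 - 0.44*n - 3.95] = 4.35*n^2 + 2.88*n - 0.44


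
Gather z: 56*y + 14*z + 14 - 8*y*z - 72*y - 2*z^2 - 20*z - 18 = -16*y - 2*z^2 + z*(-8*y - 6) - 4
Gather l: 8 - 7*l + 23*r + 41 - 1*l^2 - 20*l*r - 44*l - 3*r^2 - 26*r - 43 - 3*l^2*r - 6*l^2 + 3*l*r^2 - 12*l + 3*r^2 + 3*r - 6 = l^2*(-3*r - 7) + l*(3*r^2 - 20*r - 63)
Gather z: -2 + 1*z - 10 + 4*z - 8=5*z - 20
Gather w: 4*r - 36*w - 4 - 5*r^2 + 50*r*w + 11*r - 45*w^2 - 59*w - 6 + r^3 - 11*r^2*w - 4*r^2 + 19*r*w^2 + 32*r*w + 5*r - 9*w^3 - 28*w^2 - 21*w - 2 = r^3 - 9*r^2 + 20*r - 9*w^3 + w^2*(19*r - 73) + w*(-11*r^2 + 82*r - 116) - 12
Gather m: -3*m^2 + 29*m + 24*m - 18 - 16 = -3*m^2 + 53*m - 34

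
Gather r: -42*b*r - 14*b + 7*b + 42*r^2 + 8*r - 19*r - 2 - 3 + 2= -7*b + 42*r^2 + r*(-42*b - 11) - 3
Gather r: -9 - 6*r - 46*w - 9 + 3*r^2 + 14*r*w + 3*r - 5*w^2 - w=3*r^2 + r*(14*w - 3) - 5*w^2 - 47*w - 18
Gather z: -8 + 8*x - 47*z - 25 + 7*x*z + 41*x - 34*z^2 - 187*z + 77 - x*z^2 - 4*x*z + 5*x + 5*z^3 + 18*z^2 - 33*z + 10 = 54*x + 5*z^3 + z^2*(-x - 16) + z*(3*x - 267) + 54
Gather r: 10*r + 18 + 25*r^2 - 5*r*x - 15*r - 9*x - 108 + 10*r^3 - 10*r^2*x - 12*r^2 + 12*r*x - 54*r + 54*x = 10*r^3 + r^2*(13 - 10*x) + r*(7*x - 59) + 45*x - 90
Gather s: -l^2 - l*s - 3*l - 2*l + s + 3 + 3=-l^2 - 5*l + s*(1 - l) + 6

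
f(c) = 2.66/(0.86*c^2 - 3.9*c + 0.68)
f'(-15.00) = 0.00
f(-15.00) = 0.01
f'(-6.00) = 0.01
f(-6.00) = 0.05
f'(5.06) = -1.45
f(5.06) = 0.90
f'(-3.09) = 0.06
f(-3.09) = 0.13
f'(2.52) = -0.09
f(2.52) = -0.72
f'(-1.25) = 0.34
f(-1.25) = 0.39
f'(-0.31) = 3.03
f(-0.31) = 1.35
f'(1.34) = 0.47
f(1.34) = -0.89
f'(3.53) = -1.03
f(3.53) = -1.12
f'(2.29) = -0.01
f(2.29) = -0.71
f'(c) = 2.66*(3.9 - 1.72*c)/(0.86*c^2 - 3.9*c + 0.68)^2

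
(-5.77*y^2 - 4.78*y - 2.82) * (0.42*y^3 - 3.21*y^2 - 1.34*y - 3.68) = -2.4234*y^5 + 16.5141*y^4 + 21.8912*y^3 + 36.691*y^2 + 21.3692*y + 10.3776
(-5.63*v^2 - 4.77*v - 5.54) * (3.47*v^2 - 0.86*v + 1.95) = -19.5361*v^4 - 11.7101*v^3 - 26.1001*v^2 - 4.5371*v - 10.803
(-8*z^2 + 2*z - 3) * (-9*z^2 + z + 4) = 72*z^4 - 26*z^3 - 3*z^2 + 5*z - 12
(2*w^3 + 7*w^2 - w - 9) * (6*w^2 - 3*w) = 12*w^5 + 36*w^4 - 27*w^3 - 51*w^2 + 27*w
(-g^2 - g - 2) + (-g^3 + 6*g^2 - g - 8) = -g^3 + 5*g^2 - 2*g - 10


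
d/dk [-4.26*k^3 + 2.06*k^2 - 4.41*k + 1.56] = -12.78*k^2 + 4.12*k - 4.41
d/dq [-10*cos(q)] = 10*sin(q)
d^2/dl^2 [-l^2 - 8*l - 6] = -2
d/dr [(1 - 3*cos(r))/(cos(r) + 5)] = 16*sin(r)/(cos(r) + 5)^2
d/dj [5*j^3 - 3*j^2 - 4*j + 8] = 15*j^2 - 6*j - 4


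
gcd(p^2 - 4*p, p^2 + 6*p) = p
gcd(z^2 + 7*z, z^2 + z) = z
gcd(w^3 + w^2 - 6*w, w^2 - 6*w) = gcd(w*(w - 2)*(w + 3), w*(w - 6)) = w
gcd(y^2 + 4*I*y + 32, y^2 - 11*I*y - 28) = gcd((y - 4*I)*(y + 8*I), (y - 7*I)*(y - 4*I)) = y - 4*I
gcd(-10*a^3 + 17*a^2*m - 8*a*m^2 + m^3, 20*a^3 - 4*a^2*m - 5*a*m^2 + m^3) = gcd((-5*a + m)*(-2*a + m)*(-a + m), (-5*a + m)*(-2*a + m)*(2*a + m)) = 10*a^2 - 7*a*m + m^2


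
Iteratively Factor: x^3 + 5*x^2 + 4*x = (x)*(x^2 + 5*x + 4) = x*(x + 1)*(x + 4)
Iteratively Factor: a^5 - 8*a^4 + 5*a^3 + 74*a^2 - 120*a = (a)*(a^4 - 8*a^3 + 5*a^2 + 74*a - 120) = a*(a - 2)*(a^3 - 6*a^2 - 7*a + 60) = a*(a - 2)*(a + 3)*(a^2 - 9*a + 20) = a*(a - 5)*(a - 2)*(a + 3)*(a - 4)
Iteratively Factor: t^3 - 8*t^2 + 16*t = (t)*(t^2 - 8*t + 16) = t*(t - 4)*(t - 4)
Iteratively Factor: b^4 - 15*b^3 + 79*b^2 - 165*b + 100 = (b - 1)*(b^3 - 14*b^2 + 65*b - 100) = (b - 4)*(b - 1)*(b^2 - 10*b + 25) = (b - 5)*(b - 4)*(b - 1)*(b - 5)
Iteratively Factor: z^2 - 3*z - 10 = (z - 5)*(z + 2)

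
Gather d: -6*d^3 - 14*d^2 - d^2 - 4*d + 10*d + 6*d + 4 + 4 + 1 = -6*d^3 - 15*d^2 + 12*d + 9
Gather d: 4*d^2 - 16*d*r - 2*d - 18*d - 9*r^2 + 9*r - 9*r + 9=4*d^2 + d*(-16*r - 20) - 9*r^2 + 9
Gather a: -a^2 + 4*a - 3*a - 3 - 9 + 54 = -a^2 + a + 42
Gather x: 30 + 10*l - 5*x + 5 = 10*l - 5*x + 35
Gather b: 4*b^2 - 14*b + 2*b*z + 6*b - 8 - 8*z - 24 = 4*b^2 + b*(2*z - 8) - 8*z - 32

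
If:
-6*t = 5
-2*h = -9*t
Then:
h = -15/4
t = -5/6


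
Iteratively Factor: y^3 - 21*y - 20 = (y + 1)*(y^2 - y - 20) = (y - 5)*(y + 1)*(y + 4)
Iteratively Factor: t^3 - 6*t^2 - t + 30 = (t + 2)*(t^2 - 8*t + 15) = (t - 3)*(t + 2)*(t - 5)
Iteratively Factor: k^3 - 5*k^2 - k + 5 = (k - 1)*(k^2 - 4*k - 5) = (k - 5)*(k - 1)*(k + 1)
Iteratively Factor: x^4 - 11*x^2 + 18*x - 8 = (x + 4)*(x^3 - 4*x^2 + 5*x - 2) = (x - 1)*(x + 4)*(x^2 - 3*x + 2) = (x - 1)^2*(x + 4)*(x - 2)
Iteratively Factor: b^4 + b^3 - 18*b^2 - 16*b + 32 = (b + 4)*(b^3 - 3*b^2 - 6*b + 8) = (b + 2)*(b + 4)*(b^2 - 5*b + 4) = (b - 4)*(b + 2)*(b + 4)*(b - 1)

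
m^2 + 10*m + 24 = (m + 4)*(m + 6)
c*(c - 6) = c^2 - 6*c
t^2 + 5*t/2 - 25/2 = (t - 5/2)*(t + 5)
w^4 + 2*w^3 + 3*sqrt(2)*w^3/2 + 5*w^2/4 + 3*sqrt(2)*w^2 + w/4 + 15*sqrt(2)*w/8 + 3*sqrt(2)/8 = (w + 1/2)^2*(w + 1)*(w + 3*sqrt(2)/2)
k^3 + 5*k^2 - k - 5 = (k - 1)*(k + 1)*(k + 5)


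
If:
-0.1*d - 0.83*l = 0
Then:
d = -8.3*l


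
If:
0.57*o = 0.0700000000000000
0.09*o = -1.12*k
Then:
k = -0.01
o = 0.12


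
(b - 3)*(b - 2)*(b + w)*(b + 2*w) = b^4 + 3*b^3*w - 5*b^3 + 2*b^2*w^2 - 15*b^2*w + 6*b^2 - 10*b*w^2 + 18*b*w + 12*w^2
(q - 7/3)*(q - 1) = q^2 - 10*q/3 + 7/3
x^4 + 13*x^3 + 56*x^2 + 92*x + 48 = (x + 1)*(x + 2)*(x + 4)*(x + 6)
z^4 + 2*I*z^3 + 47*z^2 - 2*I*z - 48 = (z - 1)*(z + 1)*(z - 6*I)*(z + 8*I)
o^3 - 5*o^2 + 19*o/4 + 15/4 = (o - 3)*(o - 5/2)*(o + 1/2)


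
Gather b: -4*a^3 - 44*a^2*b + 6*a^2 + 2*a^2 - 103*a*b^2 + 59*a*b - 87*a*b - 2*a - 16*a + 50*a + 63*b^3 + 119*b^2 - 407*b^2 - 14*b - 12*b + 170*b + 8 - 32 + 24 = -4*a^3 + 8*a^2 + 32*a + 63*b^3 + b^2*(-103*a - 288) + b*(-44*a^2 - 28*a + 144)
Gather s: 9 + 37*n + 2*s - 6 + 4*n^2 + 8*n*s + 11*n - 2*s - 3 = 4*n^2 + 8*n*s + 48*n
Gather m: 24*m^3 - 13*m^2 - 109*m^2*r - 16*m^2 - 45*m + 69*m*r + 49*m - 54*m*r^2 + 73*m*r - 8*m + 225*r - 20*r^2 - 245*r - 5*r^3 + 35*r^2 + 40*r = 24*m^3 + m^2*(-109*r - 29) + m*(-54*r^2 + 142*r - 4) - 5*r^3 + 15*r^2 + 20*r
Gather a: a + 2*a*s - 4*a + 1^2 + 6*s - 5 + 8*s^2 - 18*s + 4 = a*(2*s - 3) + 8*s^2 - 12*s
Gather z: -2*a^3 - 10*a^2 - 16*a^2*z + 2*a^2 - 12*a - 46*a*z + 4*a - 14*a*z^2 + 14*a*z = -2*a^3 - 8*a^2 - 14*a*z^2 - 8*a + z*(-16*a^2 - 32*a)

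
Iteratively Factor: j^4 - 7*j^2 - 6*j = (j + 2)*(j^3 - 2*j^2 - 3*j) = j*(j + 2)*(j^2 - 2*j - 3) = j*(j + 1)*(j + 2)*(j - 3)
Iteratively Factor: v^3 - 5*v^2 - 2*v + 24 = (v + 2)*(v^2 - 7*v + 12) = (v - 4)*(v + 2)*(v - 3)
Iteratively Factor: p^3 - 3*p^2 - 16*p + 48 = (p + 4)*(p^2 - 7*p + 12) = (p - 4)*(p + 4)*(p - 3)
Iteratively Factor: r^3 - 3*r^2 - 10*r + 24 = (r - 2)*(r^2 - r - 12) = (r - 4)*(r - 2)*(r + 3)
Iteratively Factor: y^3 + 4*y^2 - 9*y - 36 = (y + 4)*(y^2 - 9) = (y + 3)*(y + 4)*(y - 3)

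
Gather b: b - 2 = b - 2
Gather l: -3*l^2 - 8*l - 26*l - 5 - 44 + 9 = -3*l^2 - 34*l - 40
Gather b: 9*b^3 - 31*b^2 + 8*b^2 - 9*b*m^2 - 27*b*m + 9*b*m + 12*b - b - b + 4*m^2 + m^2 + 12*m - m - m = 9*b^3 - 23*b^2 + b*(-9*m^2 - 18*m + 10) + 5*m^2 + 10*m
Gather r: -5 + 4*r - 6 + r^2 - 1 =r^2 + 4*r - 12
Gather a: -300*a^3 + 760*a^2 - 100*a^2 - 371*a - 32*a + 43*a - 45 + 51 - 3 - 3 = -300*a^3 + 660*a^2 - 360*a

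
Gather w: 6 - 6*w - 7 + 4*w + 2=1 - 2*w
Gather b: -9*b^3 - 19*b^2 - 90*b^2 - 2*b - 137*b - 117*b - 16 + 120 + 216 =-9*b^3 - 109*b^2 - 256*b + 320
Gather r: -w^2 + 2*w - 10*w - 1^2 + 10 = -w^2 - 8*w + 9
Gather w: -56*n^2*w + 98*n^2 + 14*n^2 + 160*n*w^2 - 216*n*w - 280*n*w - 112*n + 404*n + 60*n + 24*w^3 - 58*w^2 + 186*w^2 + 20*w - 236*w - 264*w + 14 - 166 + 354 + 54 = 112*n^2 + 352*n + 24*w^3 + w^2*(160*n + 128) + w*(-56*n^2 - 496*n - 480) + 256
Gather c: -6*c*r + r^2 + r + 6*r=-6*c*r + r^2 + 7*r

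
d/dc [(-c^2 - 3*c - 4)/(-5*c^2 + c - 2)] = 2*(-8*c^2 - 18*c + 5)/(25*c^4 - 10*c^3 + 21*c^2 - 4*c + 4)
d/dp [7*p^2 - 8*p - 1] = 14*p - 8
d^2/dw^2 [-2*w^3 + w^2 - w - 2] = 2 - 12*w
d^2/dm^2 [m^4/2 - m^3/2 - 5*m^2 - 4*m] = 6*m^2 - 3*m - 10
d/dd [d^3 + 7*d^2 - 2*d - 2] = 3*d^2 + 14*d - 2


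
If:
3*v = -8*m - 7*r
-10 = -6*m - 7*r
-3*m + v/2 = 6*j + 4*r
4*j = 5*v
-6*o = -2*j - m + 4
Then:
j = -275/214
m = -370/107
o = -1073/642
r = 470/107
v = -110/107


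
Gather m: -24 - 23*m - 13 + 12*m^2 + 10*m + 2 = 12*m^2 - 13*m - 35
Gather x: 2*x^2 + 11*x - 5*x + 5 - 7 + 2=2*x^2 + 6*x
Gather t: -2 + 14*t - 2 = 14*t - 4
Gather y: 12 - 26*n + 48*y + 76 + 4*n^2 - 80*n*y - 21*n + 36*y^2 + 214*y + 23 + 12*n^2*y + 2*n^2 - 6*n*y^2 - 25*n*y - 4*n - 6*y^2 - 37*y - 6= 6*n^2 - 51*n + y^2*(30 - 6*n) + y*(12*n^2 - 105*n + 225) + 105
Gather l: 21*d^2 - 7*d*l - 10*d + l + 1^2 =21*d^2 - 10*d + l*(1 - 7*d) + 1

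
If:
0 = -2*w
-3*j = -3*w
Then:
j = 0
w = 0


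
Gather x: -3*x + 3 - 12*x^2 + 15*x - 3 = -12*x^2 + 12*x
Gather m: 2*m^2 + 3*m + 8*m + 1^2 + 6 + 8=2*m^2 + 11*m + 15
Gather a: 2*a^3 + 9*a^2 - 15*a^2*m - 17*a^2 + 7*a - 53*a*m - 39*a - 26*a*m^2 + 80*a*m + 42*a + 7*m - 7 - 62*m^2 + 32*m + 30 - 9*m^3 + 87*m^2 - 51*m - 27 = 2*a^3 + a^2*(-15*m - 8) + a*(-26*m^2 + 27*m + 10) - 9*m^3 + 25*m^2 - 12*m - 4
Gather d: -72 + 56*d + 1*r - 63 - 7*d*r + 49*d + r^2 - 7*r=d*(105 - 7*r) + r^2 - 6*r - 135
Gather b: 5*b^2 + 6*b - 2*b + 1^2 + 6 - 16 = 5*b^2 + 4*b - 9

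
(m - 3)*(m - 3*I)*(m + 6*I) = m^3 - 3*m^2 + 3*I*m^2 + 18*m - 9*I*m - 54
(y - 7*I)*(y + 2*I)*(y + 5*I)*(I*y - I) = I*y^4 - I*y^3 + 39*I*y^2 - 70*y - 39*I*y + 70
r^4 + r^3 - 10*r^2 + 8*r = r*(r - 2)*(r - 1)*(r + 4)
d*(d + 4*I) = d^2 + 4*I*d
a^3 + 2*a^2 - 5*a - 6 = (a - 2)*(a + 1)*(a + 3)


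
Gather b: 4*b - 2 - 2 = 4*b - 4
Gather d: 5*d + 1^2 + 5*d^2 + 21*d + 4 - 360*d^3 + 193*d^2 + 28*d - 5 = -360*d^3 + 198*d^2 + 54*d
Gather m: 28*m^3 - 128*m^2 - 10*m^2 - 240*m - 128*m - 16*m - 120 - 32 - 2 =28*m^3 - 138*m^2 - 384*m - 154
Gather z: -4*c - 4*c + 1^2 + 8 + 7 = 16 - 8*c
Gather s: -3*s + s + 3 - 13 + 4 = -2*s - 6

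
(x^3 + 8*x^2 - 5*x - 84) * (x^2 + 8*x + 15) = x^5 + 16*x^4 + 74*x^3 - 4*x^2 - 747*x - 1260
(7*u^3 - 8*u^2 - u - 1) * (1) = 7*u^3 - 8*u^2 - u - 1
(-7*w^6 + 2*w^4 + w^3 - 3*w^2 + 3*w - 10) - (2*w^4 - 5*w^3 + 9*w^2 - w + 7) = -7*w^6 + 6*w^3 - 12*w^2 + 4*w - 17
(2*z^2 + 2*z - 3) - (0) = 2*z^2 + 2*z - 3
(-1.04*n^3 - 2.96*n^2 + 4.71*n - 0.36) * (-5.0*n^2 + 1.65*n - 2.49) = 5.2*n^5 + 13.084*n^4 - 25.8444*n^3 + 16.9419*n^2 - 12.3219*n + 0.8964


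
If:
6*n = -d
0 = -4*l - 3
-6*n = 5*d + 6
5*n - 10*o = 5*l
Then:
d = -3/2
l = -3/4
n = 1/4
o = 1/2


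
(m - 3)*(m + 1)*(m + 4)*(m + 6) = m^4 + 8*m^3 + m^2 - 78*m - 72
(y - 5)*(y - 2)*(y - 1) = y^3 - 8*y^2 + 17*y - 10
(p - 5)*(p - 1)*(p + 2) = p^3 - 4*p^2 - 7*p + 10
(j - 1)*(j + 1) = j^2 - 1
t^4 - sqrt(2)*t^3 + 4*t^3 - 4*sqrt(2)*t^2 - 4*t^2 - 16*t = t*(t + 4)*(t - 2*sqrt(2))*(t + sqrt(2))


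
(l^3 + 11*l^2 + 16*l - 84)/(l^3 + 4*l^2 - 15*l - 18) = (l^2 + 5*l - 14)/(l^2 - 2*l - 3)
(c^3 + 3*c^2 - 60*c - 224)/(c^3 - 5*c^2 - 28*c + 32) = (c + 7)/(c - 1)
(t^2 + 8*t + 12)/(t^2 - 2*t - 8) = (t + 6)/(t - 4)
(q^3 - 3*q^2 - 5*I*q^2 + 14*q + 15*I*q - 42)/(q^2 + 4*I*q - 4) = (q^2 - q*(3 + 7*I) + 21*I)/(q + 2*I)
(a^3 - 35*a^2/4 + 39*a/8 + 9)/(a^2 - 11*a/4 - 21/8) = (2*a^2 - 19*a + 24)/(2*a - 7)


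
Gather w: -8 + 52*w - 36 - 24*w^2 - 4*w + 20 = -24*w^2 + 48*w - 24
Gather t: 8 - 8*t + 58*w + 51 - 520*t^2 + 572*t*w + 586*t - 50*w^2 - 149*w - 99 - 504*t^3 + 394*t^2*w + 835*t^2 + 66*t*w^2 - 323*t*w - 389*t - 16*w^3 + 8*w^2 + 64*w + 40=-504*t^3 + t^2*(394*w + 315) + t*(66*w^2 + 249*w + 189) - 16*w^3 - 42*w^2 - 27*w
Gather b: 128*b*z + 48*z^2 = 128*b*z + 48*z^2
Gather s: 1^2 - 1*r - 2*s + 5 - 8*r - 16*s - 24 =-9*r - 18*s - 18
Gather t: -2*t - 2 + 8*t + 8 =6*t + 6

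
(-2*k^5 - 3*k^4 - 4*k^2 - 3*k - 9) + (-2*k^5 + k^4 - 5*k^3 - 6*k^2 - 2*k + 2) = -4*k^5 - 2*k^4 - 5*k^3 - 10*k^2 - 5*k - 7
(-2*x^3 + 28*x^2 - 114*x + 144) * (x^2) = -2*x^5 + 28*x^4 - 114*x^3 + 144*x^2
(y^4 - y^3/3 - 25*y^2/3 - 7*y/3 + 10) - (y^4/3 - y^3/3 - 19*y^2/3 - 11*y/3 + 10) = 2*y^4/3 - 2*y^2 + 4*y/3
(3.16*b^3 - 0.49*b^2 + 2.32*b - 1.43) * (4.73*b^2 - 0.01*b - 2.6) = 14.9468*b^5 - 2.3493*b^4 + 2.7625*b^3 - 5.5131*b^2 - 6.0177*b + 3.718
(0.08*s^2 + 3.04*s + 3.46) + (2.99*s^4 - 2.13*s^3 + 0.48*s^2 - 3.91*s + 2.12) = 2.99*s^4 - 2.13*s^3 + 0.56*s^2 - 0.87*s + 5.58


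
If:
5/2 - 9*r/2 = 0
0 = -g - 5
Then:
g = -5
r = 5/9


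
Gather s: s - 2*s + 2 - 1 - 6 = -s - 5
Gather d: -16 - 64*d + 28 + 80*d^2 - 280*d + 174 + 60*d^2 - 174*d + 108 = 140*d^2 - 518*d + 294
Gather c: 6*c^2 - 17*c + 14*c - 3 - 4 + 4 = 6*c^2 - 3*c - 3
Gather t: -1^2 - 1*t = -t - 1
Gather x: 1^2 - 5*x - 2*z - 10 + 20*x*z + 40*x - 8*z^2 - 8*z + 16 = x*(20*z + 35) - 8*z^2 - 10*z + 7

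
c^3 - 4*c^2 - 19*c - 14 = (c - 7)*(c + 1)*(c + 2)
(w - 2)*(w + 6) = w^2 + 4*w - 12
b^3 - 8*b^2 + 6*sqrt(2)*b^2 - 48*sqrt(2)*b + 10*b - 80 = (b - 8)*(b + sqrt(2))*(b + 5*sqrt(2))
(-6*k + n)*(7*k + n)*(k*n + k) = -42*k^3*n - 42*k^3 + k^2*n^2 + k^2*n + k*n^3 + k*n^2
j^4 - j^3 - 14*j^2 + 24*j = j*(j - 3)*(j - 2)*(j + 4)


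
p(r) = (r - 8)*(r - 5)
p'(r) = 2*r - 13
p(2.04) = 17.64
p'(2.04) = -8.92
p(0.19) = 37.57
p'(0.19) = -12.62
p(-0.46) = 46.19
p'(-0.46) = -13.92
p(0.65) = 31.97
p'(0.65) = -11.70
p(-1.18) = 56.73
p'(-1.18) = -15.36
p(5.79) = -1.75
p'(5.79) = -1.42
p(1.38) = 23.96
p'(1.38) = -10.24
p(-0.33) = 44.40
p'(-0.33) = -13.66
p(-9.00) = 238.00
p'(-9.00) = -31.00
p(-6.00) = 154.00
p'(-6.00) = -25.00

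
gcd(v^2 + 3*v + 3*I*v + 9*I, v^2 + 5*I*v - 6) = v + 3*I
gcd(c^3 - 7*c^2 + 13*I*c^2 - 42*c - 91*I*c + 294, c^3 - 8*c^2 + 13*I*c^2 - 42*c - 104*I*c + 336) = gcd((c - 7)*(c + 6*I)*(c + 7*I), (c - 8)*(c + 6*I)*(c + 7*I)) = c^2 + 13*I*c - 42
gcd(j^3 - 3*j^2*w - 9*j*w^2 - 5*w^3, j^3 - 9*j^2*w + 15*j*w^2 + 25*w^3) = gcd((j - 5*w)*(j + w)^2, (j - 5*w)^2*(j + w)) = -j^2 + 4*j*w + 5*w^2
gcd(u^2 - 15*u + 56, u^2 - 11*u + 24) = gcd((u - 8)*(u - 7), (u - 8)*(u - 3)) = u - 8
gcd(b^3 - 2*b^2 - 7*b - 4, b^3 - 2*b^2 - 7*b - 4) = b^3 - 2*b^2 - 7*b - 4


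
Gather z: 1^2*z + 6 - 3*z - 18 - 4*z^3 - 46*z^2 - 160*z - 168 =-4*z^3 - 46*z^2 - 162*z - 180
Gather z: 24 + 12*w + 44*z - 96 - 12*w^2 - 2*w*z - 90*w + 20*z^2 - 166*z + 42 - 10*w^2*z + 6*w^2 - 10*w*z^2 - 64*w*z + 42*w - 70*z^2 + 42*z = -6*w^2 - 36*w + z^2*(-10*w - 50) + z*(-10*w^2 - 66*w - 80) - 30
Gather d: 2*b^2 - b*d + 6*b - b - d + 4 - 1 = 2*b^2 + 5*b + d*(-b - 1) + 3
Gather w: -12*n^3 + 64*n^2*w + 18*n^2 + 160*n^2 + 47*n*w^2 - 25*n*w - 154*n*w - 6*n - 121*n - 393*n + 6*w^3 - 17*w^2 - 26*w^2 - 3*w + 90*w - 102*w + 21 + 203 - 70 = -12*n^3 + 178*n^2 - 520*n + 6*w^3 + w^2*(47*n - 43) + w*(64*n^2 - 179*n - 15) + 154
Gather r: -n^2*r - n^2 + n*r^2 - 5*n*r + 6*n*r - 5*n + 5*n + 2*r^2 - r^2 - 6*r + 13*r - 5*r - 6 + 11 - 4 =-n^2 + r^2*(n + 1) + r*(-n^2 + n + 2) + 1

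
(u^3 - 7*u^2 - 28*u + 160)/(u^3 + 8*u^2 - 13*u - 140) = (u - 8)/(u + 7)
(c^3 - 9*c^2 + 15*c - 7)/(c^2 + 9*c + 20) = (c^3 - 9*c^2 + 15*c - 7)/(c^2 + 9*c + 20)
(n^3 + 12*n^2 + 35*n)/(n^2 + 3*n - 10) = n*(n + 7)/(n - 2)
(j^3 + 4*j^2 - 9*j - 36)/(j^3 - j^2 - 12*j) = (j^2 + j - 12)/(j*(j - 4))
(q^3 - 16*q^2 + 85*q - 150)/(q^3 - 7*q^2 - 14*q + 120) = (q - 5)/(q + 4)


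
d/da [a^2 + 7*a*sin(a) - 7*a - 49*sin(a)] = 7*a*cos(a) + 2*a + 7*sin(a) - 49*cos(a) - 7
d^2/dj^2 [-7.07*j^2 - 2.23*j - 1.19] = -14.1400000000000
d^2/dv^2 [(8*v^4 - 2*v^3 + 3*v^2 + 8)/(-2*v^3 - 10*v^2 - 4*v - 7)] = 2*(-788*v^6 - 672*v^5 - 2352*v^4 - 2766*v^3 - 4146*v^2 - 330*v + 285)/(8*v^9 + 120*v^8 + 648*v^7 + 1564*v^6 + 2136*v^5 + 2916*v^4 + 2038*v^3 + 1806*v^2 + 588*v + 343)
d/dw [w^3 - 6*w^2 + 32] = 3*w*(w - 4)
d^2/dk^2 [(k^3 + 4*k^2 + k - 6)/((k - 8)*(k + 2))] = 154/(k^3 - 24*k^2 + 192*k - 512)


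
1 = 1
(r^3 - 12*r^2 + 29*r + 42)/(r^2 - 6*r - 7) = r - 6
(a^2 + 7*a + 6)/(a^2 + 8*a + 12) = (a + 1)/(a + 2)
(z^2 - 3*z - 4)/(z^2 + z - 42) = (z^2 - 3*z - 4)/(z^2 + z - 42)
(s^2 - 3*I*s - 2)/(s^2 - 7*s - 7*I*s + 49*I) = (s^2 - 3*I*s - 2)/(s^2 - 7*s - 7*I*s + 49*I)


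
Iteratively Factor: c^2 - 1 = (c + 1)*(c - 1)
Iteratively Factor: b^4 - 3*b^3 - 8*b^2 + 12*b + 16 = (b - 4)*(b^3 + b^2 - 4*b - 4) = (b - 4)*(b + 1)*(b^2 - 4) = (b - 4)*(b + 1)*(b + 2)*(b - 2)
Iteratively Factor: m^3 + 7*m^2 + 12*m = (m)*(m^2 + 7*m + 12) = m*(m + 3)*(m + 4)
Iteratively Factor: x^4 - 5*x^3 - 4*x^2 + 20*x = (x - 5)*(x^3 - 4*x) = (x - 5)*(x - 2)*(x^2 + 2*x) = x*(x - 5)*(x - 2)*(x + 2)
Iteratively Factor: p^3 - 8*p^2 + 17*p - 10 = (p - 1)*(p^2 - 7*p + 10) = (p - 2)*(p - 1)*(p - 5)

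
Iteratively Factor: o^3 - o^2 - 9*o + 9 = (o - 1)*(o^2 - 9) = (o - 3)*(o - 1)*(o + 3)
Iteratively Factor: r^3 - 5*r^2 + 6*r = (r - 2)*(r^2 - 3*r) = (r - 3)*(r - 2)*(r)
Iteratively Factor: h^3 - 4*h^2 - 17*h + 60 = (h - 3)*(h^2 - h - 20) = (h - 3)*(h + 4)*(h - 5)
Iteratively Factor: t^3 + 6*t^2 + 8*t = (t + 2)*(t^2 + 4*t) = (t + 2)*(t + 4)*(t)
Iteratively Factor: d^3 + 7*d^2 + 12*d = (d + 3)*(d^2 + 4*d) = d*(d + 3)*(d + 4)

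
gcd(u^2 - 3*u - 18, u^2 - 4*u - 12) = u - 6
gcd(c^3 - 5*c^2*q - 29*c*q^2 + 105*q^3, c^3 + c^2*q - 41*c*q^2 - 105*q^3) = -c^2 + 2*c*q + 35*q^2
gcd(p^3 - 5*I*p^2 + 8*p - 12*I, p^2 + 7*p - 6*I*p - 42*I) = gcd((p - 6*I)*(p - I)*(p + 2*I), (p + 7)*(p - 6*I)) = p - 6*I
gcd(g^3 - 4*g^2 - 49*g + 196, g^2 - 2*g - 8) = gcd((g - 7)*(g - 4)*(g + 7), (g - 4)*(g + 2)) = g - 4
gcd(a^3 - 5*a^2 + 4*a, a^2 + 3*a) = a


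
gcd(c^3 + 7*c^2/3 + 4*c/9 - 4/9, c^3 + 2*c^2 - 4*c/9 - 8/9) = c^2 + 8*c/3 + 4/3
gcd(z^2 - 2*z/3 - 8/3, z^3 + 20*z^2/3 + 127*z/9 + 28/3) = z + 4/3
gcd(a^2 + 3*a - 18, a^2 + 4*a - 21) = a - 3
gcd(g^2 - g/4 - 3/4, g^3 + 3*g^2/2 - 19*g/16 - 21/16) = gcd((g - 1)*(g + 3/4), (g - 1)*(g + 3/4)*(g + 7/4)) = g^2 - g/4 - 3/4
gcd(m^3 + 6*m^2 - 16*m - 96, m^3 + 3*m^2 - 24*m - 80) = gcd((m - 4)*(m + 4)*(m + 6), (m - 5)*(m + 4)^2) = m + 4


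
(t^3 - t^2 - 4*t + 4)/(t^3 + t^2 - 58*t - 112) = (t^2 - 3*t + 2)/(t^2 - t - 56)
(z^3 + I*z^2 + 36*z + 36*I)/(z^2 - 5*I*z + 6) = z + 6*I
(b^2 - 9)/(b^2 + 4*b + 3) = (b - 3)/(b + 1)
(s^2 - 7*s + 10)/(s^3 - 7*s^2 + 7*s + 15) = (s - 2)/(s^2 - 2*s - 3)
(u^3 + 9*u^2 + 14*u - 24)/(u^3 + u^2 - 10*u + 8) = (u + 6)/(u - 2)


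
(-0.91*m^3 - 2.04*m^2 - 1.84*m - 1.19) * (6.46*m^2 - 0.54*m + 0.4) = -5.8786*m^5 - 12.687*m^4 - 11.1488*m^3 - 7.5098*m^2 - 0.0934*m - 0.476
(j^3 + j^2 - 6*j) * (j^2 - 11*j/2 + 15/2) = j^5 - 9*j^4/2 - 4*j^3 + 81*j^2/2 - 45*j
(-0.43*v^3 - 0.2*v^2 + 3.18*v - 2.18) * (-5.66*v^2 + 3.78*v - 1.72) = 2.4338*v^5 - 0.4934*v^4 - 18.0152*v^3 + 24.7032*v^2 - 13.71*v + 3.7496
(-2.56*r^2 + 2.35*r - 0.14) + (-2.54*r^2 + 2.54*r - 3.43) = -5.1*r^2 + 4.89*r - 3.57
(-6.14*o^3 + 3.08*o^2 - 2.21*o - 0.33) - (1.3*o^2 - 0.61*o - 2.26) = -6.14*o^3 + 1.78*o^2 - 1.6*o + 1.93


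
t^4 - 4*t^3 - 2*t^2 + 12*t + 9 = (t - 3)^2*(t + 1)^2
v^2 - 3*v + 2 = (v - 2)*(v - 1)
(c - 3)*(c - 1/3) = c^2 - 10*c/3 + 1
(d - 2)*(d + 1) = d^2 - d - 2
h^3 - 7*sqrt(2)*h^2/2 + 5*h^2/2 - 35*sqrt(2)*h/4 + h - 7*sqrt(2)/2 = (h + 1/2)*(h + 2)*(h - 7*sqrt(2)/2)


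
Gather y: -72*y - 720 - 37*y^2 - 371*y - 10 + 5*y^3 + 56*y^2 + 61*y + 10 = 5*y^3 + 19*y^2 - 382*y - 720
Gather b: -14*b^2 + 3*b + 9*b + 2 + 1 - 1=-14*b^2 + 12*b + 2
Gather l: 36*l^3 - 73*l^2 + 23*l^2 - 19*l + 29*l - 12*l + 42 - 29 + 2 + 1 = 36*l^3 - 50*l^2 - 2*l + 16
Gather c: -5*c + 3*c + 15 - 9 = 6 - 2*c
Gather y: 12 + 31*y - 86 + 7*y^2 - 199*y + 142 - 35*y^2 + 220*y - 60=-28*y^2 + 52*y + 8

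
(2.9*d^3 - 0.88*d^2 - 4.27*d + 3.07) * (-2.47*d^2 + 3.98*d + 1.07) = -7.163*d^5 + 13.7156*d^4 + 10.1475*d^3 - 25.5191*d^2 + 7.6497*d + 3.2849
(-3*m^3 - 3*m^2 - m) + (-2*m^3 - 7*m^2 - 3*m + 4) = -5*m^3 - 10*m^2 - 4*m + 4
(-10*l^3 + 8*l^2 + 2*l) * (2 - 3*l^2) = 30*l^5 - 24*l^4 - 26*l^3 + 16*l^2 + 4*l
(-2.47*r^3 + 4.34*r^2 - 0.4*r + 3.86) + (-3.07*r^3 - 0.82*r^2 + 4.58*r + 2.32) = -5.54*r^3 + 3.52*r^2 + 4.18*r + 6.18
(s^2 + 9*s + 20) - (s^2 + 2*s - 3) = 7*s + 23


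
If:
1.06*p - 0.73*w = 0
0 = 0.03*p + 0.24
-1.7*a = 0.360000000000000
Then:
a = -0.21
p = -8.00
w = -11.62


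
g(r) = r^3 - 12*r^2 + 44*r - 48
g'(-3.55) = 167.01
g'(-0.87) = 67.15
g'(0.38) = 35.31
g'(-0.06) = 45.45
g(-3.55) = -400.17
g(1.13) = -12.16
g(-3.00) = -315.00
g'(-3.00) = 143.00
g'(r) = 3*r^2 - 24*r + 44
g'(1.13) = 20.71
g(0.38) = -32.96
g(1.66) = -3.45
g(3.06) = 2.93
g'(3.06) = -1.35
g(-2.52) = -251.09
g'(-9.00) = 503.00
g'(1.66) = 12.43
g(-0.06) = -50.68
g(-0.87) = -96.02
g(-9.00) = -2145.00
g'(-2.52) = 123.53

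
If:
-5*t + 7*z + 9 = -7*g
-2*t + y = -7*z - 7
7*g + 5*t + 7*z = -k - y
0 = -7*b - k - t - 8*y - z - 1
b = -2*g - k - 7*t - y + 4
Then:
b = 299*z/56 + 43/14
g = 29*z/56 + 17/14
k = -37*z/2 - 26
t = 17*z/8 + 7/2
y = -11*z/4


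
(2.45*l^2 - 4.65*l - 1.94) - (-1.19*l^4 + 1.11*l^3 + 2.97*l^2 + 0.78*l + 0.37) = 1.19*l^4 - 1.11*l^3 - 0.52*l^2 - 5.43*l - 2.31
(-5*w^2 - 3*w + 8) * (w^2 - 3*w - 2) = -5*w^4 + 12*w^3 + 27*w^2 - 18*w - 16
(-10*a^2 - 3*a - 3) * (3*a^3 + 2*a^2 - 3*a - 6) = -30*a^5 - 29*a^4 + 15*a^3 + 63*a^2 + 27*a + 18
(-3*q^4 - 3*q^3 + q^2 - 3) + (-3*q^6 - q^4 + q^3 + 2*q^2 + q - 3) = -3*q^6 - 4*q^4 - 2*q^3 + 3*q^2 + q - 6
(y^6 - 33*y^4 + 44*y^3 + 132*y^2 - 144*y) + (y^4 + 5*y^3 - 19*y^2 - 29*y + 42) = y^6 - 32*y^4 + 49*y^3 + 113*y^2 - 173*y + 42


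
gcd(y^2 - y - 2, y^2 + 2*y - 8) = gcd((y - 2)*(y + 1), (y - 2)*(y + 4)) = y - 2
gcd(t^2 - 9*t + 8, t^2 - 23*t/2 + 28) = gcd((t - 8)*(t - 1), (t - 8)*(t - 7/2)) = t - 8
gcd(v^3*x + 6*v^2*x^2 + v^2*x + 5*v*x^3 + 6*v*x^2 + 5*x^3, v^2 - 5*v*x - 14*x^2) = 1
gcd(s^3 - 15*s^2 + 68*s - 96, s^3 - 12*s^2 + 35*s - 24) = s^2 - 11*s + 24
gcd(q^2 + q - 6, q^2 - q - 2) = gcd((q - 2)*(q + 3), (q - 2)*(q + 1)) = q - 2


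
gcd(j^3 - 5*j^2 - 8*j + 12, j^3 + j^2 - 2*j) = j^2 + j - 2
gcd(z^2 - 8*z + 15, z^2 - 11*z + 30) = z - 5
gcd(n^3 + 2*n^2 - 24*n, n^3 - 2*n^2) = n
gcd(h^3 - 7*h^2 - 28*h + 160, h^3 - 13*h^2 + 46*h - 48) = h - 8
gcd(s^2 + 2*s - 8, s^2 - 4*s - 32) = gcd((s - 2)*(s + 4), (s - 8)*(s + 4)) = s + 4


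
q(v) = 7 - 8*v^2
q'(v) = -16*v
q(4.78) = -175.79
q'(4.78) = -76.48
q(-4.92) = -186.65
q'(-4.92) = 78.72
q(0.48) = 5.16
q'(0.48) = -7.68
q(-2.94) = -62.15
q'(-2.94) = 47.04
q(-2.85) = -57.98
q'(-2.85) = 45.60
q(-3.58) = -95.53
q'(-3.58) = 57.28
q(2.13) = -29.30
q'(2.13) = -34.08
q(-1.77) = -18.06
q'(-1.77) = 28.32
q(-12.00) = -1145.00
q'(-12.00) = 192.00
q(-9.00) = -641.00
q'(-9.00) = 144.00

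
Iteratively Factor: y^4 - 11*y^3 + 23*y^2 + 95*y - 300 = (y - 5)*(y^3 - 6*y^2 - 7*y + 60) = (y - 5)*(y - 4)*(y^2 - 2*y - 15) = (y - 5)*(y - 4)*(y + 3)*(y - 5)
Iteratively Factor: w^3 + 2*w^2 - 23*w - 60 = (w + 3)*(w^2 - w - 20) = (w + 3)*(w + 4)*(w - 5)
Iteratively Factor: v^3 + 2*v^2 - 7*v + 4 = (v - 1)*(v^2 + 3*v - 4) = (v - 1)*(v + 4)*(v - 1)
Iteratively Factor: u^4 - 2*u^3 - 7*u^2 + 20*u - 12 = (u + 3)*(u^3 - 5*u^2 + 8*u - 4) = (u - 1)*(u + 3)*(u^2 - 4*u + 4) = (u - 2)*(u - 1)*(u + 3)*(u - 2)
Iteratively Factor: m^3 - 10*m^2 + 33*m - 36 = (m - 3)*(m^2 - 7*m + 12) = (m - 4)*(m - 3)*(m - 3)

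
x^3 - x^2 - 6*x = x*(x - 3)*(x + 2)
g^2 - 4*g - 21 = (g - 7)*(g + 3)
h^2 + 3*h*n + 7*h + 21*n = (h + 7)*(h + 3*n)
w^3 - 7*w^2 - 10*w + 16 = (w - 8)*(w - 1)*(w + 2)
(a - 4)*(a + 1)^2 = a^3 - 2*a^2 - 7*a - 4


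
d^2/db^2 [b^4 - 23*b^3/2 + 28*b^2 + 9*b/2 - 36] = 12*b^2 - 69*b + 56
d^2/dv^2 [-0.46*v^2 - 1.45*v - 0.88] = -0.920000000000000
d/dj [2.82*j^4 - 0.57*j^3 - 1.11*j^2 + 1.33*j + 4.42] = 11.28*j^3 - 1.71*j^2 - 2.22*j + 1.33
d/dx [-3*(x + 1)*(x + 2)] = -6*x - 9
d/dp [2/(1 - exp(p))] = 1/(2*sinh(p/2)^2)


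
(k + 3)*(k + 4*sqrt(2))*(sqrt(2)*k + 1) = sqrt(2)*k^3 + 3*sqrt(2)*k^2 + 9*k^2 + 4*sqrt(2)*k + 27*k + 12*sqrt(2)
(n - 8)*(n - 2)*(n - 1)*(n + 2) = n^4 - 9*n^3 + 4*n^2 + 36*n - 32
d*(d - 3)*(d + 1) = d^3 - 2*d^2 - 3*d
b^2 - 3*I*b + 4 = (b - 4*I)*(b + I)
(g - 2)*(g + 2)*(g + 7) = g^3 + 7*g^2 - 4*g - 28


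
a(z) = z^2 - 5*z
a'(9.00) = 13.00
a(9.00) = 36.00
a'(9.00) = 13.00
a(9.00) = 36.00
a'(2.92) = 0.84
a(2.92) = -6.07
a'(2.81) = 0.62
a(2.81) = -6.15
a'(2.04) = -0.92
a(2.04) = -6.04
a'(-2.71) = -10.42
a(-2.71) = 20.89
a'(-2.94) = -10.88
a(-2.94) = 23.34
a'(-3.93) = -12.86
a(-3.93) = 35.09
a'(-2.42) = -9.84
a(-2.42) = 17.96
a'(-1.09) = -7.18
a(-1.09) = 6.64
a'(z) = 2*z - 5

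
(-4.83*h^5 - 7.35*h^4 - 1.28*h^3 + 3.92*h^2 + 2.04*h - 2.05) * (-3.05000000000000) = 14.7315*h^5 + 22.4175*h^4 + 3.904*h^3 - 11.956*h^2 - 6.222*h + 6.2525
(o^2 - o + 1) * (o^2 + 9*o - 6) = o^4 + 8*o^3 - 14*o^2 + 15*o - 6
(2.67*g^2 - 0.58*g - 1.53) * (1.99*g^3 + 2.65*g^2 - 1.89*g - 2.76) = 5.3133*g^5 + 5.9213*g^4 - 9.628*g^3 - 10.3275*g^2 + 4.4925*g + 4.2228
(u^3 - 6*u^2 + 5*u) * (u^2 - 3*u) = u^5 - 9*u^4 + 23*u^3 - 15*u^2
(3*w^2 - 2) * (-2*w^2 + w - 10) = -6*w^4 + 3*w^3 - 26*w^2 - 2*w + 20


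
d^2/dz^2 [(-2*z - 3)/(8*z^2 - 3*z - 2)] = 2*((2*z + 3)*(16*z - 3)^2 + 6*(8*z + 3)*(-8*z^2 + 3*z + 2))/(-8*z^2 + 3*z + 2)^3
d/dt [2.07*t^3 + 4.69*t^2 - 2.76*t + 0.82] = 6.21*t^2 + 9.38*t - 2.76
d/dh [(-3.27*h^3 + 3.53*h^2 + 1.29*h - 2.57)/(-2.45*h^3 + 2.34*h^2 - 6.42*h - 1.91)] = (0.996699999999997*h^4 + 48.3078*h^3 - 25.8336*h^2 - 1.457*h - 18.9633)/(6.0025*h^6 - 11.466*h^5 + 36.9336*h^4 - 20.6866*h^3 + 32.2776*h^2 + 24.5244*h + 3.6481)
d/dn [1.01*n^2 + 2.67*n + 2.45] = 2.02*n + 2.67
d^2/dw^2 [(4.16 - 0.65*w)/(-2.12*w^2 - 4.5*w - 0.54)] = ((11.7884 - 8.268*w)*(2.12*w^2 + 4.5*w + 0.54) + (0.65*w - 4.16)*(4.24*w + 4.5)*(8.48*w + 9.0))/(2.12*w^2 + 4.5*w + 0.54)^3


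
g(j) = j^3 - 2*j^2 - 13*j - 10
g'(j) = 3*j^2 - 4*j - 13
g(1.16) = -26.21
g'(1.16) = -13.60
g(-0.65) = -2.67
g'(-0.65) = -9.13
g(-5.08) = -126.67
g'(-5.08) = 84.74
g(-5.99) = -218.81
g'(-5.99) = 118.60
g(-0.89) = -0.72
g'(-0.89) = -7.06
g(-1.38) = 1.50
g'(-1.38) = -1.77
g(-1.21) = 1.03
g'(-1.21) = -3.77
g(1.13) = -25.80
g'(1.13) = -13.69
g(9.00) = 440.00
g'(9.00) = 194.00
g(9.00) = 440.00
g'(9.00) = 194.00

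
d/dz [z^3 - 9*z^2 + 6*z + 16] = 3*z^2 - 18*z + 6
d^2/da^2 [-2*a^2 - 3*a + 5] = -4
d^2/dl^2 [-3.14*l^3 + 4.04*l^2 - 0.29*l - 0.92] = 8.08 - 18.84*l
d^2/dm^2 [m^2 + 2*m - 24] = 2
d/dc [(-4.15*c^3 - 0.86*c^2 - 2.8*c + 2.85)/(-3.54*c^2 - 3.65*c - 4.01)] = (14.691*c^4 + 30.295*c^3 + 43.1515*c^2 + 27.0752*c + 21.6305)/(12.5316*c^4 + 25.842*c^3 + 41.7133*c^2 + 29.273*c + 16.0801)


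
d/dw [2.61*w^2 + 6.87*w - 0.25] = 5.22*w + 6.87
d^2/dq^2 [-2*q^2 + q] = -4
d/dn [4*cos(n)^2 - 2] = -4*sin(2*n)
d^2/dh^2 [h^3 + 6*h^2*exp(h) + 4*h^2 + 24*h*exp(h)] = 6*h^2*exp(h) + 48*h*exp(h) + 6*h + 60*exp(h) + 8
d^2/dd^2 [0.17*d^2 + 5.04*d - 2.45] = 0.340000000000000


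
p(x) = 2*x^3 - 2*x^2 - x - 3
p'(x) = 6*x^2 - 4*x - 1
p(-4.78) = -262.35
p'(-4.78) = 155.21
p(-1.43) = -11.51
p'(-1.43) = 16.99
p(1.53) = -2.05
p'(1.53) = 6.93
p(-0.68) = -3.87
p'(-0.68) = 4.49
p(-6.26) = -565.74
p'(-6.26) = 259.17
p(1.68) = -0.84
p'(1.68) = 9.21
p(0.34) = -3.49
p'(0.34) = -1.67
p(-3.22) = -87.29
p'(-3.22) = 74.09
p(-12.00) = -3735.00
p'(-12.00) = 911.00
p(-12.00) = -3735.00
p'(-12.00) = 911.00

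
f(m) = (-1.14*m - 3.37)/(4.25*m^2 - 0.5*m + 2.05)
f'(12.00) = 0.00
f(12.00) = -0.03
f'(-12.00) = 0.00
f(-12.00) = 0.02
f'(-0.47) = -1.58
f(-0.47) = -0.88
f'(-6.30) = 0.00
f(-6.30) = 0.02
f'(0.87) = 1.05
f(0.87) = -0.90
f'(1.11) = 0.74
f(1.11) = -0.69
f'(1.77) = 0.30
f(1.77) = -0.37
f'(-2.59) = -0.05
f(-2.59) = -0.01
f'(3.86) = 0.04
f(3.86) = -0.12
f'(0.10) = -0.27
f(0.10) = -1.71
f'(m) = (0.5 - 8.5*m)*(-1.14*m - 3.37)/(4.25*m^2 - 0.5*m + 2.05)^2 - 1.14/(4.25*m^2 - 0.5*m + 2.05) = (4.845*m^2 + 28.645*m - 4.022)/(18.0625*m^4 - 4.25*m^3 + 17.675*m^2 - 2.05*m + 4.2025)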